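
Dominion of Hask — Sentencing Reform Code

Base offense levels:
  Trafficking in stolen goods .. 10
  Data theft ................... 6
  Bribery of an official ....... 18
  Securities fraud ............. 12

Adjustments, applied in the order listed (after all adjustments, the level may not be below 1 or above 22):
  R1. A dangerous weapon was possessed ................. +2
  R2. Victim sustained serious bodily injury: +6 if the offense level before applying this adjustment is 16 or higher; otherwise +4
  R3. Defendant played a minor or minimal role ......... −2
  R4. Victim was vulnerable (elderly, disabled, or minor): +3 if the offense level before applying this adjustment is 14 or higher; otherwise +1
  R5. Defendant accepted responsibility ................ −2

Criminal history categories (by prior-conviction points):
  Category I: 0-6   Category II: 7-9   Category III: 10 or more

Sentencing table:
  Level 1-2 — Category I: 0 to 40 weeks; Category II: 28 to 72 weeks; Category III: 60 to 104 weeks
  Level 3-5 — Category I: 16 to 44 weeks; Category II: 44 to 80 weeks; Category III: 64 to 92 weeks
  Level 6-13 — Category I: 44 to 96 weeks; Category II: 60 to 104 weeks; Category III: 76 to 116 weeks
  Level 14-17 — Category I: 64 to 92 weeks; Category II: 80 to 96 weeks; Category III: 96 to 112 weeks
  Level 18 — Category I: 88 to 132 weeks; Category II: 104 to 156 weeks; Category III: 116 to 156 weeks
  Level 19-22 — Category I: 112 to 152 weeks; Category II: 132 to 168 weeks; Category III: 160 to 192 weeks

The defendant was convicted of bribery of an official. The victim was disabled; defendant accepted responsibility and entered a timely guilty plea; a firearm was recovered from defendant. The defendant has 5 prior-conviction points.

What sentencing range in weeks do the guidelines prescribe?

112-152 weeks

Base offense level for bribery of an official: 18.
R1 applies: 18 + 2 = 20.
R2 does not apply.
R3 does not apply.
R4 applies (level before this adjustment is 20 ≥ 14, so +3): 20 + 3 = 23.
R5 applies: 23 − 2 = 21.
Final offense level: 21.
Criminal history: 5 prior points → Category I (0-6).
Level 21 falls in the 19-22 band.
Grid: Level 19-22 × Category I = 112-152 weeks.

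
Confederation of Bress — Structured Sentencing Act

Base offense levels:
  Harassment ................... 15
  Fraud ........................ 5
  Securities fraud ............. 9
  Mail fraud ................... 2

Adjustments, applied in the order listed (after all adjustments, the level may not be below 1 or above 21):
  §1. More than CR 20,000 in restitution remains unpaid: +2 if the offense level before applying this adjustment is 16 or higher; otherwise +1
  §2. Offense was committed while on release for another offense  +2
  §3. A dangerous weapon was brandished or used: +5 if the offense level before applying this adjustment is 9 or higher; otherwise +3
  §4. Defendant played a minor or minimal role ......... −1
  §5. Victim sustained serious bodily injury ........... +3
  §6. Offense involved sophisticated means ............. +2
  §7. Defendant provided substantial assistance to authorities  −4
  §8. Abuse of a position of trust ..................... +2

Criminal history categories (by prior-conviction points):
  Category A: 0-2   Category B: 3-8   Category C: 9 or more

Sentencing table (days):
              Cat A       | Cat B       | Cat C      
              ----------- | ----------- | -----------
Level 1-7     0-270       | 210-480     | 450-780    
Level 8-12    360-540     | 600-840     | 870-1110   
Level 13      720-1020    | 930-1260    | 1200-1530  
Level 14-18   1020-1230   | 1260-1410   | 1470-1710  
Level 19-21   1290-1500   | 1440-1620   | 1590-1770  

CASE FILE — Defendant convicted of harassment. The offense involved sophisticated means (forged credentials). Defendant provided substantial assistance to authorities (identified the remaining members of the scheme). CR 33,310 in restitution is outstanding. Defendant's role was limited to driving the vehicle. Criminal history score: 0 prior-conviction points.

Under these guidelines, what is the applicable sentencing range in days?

Base offense level for harassment: 15.
§1 applies (level before this adjustment is 15 < 16, so +1): 15 + 1 = 16.
§2 does not apply.
§3 does not apply.
§4 applies: 16 − 1 = 15.
§6 applies: 15 + 2 = 17.
§7 applies: 17 − 4 = 13.
Final offense level: 13.
Criminal history: 0 prior points → Category A (0-2).
Level 13 falls in the 13 band.
Grid: Level 13 × Category A = 720-1020 days.

720-1020 days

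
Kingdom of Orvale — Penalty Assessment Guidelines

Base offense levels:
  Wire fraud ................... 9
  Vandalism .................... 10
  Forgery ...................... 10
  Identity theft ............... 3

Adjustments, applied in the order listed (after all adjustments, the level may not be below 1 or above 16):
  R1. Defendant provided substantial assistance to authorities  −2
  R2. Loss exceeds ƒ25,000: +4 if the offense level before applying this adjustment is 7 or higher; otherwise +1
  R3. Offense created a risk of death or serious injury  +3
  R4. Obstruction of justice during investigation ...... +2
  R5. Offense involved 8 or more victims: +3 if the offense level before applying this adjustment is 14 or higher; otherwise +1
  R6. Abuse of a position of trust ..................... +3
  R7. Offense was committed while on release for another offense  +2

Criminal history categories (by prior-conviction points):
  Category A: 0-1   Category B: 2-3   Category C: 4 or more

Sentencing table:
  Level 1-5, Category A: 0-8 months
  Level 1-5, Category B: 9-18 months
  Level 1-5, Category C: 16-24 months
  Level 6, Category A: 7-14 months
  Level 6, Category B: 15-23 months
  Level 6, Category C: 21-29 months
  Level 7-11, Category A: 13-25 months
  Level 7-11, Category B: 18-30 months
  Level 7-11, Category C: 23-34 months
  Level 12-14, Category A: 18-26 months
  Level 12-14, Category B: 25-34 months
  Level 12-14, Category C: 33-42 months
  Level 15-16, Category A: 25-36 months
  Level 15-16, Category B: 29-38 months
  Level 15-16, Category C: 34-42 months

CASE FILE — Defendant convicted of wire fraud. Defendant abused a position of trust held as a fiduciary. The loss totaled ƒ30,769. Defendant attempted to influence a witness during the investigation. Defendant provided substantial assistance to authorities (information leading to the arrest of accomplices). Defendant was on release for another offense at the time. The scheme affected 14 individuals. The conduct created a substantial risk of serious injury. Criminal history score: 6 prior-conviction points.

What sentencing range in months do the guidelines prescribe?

Base offense level for wire fraud: 9.
R1 applies: 9 − 2 = 7.
R2 applies (level before this adjustment is 7 ≥ 7, so +4): 7 + 4 = 11.
R3 applies: 11 + 3 = 14.
R4 applies: 14 + 2 = 16.
R5 applies (level before this adjustment is 16 ≥ 14, so +3): 16 + 3 = 19.
R6 applies: 19 + 3 = 22.
R7 applies: 22 + 2 = 24.
Level 24 exceeds the maximum of 16; capped at 16.
Final offense level: 16.
Criminal history: 6 prior points → Category C (4+).
Level 16 falls in the 15-16 band.
Grid: Level 15-16 × Category C = 34-42 months.

34-42 months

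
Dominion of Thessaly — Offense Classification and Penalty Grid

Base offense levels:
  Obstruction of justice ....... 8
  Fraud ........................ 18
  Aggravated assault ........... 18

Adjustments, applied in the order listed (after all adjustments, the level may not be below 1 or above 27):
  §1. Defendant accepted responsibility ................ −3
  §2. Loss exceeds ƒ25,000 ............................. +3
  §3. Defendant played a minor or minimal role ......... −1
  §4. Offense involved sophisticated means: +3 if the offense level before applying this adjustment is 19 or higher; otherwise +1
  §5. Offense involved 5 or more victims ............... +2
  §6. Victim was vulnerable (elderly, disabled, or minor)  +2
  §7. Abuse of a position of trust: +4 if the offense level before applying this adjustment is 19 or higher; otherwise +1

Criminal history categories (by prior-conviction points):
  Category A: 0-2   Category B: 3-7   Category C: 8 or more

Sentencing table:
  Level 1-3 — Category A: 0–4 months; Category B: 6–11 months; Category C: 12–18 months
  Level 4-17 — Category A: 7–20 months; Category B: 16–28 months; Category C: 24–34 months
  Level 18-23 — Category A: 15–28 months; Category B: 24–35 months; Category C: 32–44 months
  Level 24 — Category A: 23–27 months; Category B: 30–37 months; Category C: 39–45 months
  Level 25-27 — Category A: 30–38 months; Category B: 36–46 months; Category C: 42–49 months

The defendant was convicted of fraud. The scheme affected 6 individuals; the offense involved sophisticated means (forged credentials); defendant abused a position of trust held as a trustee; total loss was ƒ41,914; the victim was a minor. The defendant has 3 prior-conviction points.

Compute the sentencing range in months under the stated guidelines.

36-46 months

Base offense level for fraud: 18.
§1 does not apply.
§2 applies: 18 + 3 = 21.
§3 does not apply.
§4 applies (level before this adjustment is 21 ≥ 19, so +3): 21 + 3 = 24.
§5 applies: 24 + 2 = 26.
§6 applies: 26 + 2 = 28.
§7 applies (level before this adjustment is 28 ≥ 19, so +4): 28 + 4 = 32.
Level 32 exceeds the maximum of 27; capped at 27.
Final offense level: 27.
Criminal history: 3 prior points → Category B (3-7).
Level 27 falls in the 25-27 band.
Grid: Level 25-27 × Category B = 36-46 months.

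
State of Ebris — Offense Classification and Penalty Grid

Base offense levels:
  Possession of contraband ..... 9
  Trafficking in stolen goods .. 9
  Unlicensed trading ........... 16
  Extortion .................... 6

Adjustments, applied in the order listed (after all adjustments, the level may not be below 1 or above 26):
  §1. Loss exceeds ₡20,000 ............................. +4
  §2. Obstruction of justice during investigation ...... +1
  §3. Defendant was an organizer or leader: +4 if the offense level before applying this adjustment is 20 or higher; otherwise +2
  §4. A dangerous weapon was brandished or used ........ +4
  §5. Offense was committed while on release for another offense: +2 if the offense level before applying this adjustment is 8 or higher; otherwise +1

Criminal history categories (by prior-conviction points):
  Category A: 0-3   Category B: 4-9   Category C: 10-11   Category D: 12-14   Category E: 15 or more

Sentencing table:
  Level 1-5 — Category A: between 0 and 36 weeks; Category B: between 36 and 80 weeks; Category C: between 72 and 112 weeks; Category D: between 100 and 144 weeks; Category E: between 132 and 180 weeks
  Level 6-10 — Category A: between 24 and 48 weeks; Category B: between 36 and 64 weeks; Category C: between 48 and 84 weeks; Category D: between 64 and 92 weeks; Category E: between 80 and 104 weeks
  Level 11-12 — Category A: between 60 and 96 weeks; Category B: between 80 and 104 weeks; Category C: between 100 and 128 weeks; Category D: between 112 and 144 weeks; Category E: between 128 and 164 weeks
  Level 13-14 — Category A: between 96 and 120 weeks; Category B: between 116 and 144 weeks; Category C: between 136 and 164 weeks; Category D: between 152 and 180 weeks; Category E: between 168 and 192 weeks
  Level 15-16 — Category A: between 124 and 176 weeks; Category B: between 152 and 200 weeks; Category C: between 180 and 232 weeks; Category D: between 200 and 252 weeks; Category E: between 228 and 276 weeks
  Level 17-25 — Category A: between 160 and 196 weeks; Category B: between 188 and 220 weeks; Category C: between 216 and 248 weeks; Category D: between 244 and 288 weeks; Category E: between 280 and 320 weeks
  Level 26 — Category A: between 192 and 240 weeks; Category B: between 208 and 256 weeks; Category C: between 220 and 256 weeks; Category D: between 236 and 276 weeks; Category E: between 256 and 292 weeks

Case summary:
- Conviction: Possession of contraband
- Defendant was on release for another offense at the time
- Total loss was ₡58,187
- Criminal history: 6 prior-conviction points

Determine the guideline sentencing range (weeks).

152-200 weeks

Base offense level for possession of contraband: 9.
§1 applies: 9 + 4 = 13.
§2 does not apply.
§3 does not apply.
§4 does not apply.
§5 applies (level before this adjustment is 13 ≥ 8, so +2): 13 + 2 = 15.
Final offense level: 15.
Criminal history: 6 prior points → Category B (4-9).
Level 15 falls in the 15-16 band.
Grid: Level 15-16 × Category B = 152-200 weeks.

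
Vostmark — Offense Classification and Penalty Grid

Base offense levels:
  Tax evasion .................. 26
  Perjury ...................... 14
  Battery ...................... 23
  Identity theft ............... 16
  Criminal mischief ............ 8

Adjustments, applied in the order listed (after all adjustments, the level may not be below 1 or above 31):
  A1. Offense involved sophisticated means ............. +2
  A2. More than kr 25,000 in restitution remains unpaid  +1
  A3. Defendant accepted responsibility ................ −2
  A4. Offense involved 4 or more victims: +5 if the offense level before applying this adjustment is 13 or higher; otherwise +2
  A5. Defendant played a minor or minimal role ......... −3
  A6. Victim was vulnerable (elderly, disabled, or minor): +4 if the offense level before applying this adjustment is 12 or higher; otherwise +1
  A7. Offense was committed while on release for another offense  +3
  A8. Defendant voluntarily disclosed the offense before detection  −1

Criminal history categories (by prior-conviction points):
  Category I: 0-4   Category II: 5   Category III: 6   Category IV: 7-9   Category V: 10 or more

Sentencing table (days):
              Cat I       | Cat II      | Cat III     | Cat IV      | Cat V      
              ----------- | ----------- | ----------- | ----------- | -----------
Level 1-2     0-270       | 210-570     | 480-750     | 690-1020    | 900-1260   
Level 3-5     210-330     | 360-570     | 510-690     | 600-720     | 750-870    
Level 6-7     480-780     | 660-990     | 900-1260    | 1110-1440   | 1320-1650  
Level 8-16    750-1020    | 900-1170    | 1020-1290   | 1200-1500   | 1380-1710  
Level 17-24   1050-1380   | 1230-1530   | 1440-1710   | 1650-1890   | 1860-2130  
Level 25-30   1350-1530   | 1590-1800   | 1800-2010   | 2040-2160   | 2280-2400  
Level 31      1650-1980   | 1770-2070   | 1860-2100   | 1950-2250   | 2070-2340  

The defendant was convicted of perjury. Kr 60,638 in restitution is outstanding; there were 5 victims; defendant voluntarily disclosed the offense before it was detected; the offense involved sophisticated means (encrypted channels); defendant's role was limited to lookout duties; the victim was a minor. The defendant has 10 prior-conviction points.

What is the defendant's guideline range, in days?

Base offense level for perjury: 14.
A1 applies: 14 + 2 = 16.
A2 applies: 16 + 1 = 17.
A4 applies (level before this adjustment is 17 ≥ 13, so +5): 17 + 5 = 22.
A5 applies: 22 − 3 = 19.
A6 applies (level before this adjustment is 19 ≥ 12, so +4): 19 + 4 = 23.
A7 does not apply.
A8 applies: 23 − 1 = 22.
Final offense level: 22.
Criminal history: 10 prior points → Category V (10+).
Level 22 falls in the 17-24 band.
Grid: Level 17-24 × Category V = 1860-2130 days.

1860-2130 days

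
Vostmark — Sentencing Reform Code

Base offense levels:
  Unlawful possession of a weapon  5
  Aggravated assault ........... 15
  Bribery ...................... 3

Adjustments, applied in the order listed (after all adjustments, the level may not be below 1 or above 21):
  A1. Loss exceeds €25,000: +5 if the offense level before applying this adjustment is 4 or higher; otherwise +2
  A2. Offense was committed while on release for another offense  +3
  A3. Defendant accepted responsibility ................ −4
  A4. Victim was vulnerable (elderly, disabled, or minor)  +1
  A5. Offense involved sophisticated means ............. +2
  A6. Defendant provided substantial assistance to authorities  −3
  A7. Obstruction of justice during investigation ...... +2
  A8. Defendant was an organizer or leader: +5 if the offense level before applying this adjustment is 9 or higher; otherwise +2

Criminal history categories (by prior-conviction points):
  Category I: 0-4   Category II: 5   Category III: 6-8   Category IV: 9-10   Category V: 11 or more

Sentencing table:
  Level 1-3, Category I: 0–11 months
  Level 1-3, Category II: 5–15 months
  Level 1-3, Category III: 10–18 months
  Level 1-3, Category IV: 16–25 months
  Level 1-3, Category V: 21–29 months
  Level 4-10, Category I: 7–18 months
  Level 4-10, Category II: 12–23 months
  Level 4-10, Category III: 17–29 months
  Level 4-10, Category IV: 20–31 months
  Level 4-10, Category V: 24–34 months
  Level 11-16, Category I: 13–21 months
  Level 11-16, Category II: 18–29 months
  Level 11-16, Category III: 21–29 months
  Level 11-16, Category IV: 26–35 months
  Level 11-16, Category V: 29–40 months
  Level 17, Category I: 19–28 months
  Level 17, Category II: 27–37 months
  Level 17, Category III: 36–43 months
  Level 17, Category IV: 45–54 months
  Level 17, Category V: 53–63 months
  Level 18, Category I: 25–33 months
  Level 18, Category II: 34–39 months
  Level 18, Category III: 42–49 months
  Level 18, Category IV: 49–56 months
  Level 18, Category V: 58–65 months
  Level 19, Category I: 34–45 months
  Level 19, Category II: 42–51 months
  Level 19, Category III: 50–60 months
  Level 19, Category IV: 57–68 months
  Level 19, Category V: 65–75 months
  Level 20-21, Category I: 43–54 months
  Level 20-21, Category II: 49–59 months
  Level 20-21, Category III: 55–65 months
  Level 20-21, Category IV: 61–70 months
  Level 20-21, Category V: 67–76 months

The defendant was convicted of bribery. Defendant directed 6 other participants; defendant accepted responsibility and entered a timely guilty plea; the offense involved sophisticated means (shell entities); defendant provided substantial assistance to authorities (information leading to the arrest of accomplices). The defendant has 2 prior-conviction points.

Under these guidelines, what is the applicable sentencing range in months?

0-11 months

Base offense level for bribery: 3.
A1 does not apply.
A2 does not apply.
A3 applies: 3 − 4 = -1.
A5 applies: -1 + 2 = 1.
A6 applies: 1 − 3 = -2.
A8 applies (level before this adjustment is -2 < 9, so +2): -2 + 2 = 0.
Level 0 is below the minimum of 1; floored at 1.
Final offense level: 1.
Criminal history: 2 prior points → Category I (0-4).
Level 1 falls in the 1-3 band.
Grid: Level 1-3 × Category I = 0-11 months.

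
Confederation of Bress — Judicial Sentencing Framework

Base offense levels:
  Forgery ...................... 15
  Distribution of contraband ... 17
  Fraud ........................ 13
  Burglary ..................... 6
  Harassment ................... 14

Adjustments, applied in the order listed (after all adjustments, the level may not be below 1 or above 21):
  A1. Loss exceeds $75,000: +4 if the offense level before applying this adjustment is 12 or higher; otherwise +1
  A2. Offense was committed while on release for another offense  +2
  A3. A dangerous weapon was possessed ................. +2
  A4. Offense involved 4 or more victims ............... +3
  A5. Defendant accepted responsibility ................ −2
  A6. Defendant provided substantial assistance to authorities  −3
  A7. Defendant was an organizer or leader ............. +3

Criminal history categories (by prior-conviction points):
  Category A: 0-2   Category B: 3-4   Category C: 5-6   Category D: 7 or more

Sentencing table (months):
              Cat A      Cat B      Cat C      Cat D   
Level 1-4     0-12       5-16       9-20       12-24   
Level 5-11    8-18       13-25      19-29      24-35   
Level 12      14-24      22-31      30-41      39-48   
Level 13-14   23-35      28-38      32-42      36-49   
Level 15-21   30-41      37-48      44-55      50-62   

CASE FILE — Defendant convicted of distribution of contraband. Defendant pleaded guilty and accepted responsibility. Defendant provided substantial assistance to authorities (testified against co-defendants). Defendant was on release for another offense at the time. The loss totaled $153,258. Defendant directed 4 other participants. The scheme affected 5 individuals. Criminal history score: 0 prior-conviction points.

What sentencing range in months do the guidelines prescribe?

Base offense level for distribution of contraband: 17.
A1 applies (level before this adjustment is 17 ≥ 12, so +4): 17 + 4 = 21.
A2 applies: 21 + 2 = 23.
A3 does not apply.
A4 applies: 23 + 3 = 26.
A5 applies: 26 − 2 = 24.
A6 applies: 24 − 3 = 21.
A7 applies: 21 + 3 = 24.
Level 24 exceeds the maximum of 21; capped at 21.
Final offense level: 21.
Criminal history: 0 prior points → Category A (0-2).
Level 21 falls in the 15-21 band.
Grid: Level 15-21 × Category A = 30-41 months.

30-41 months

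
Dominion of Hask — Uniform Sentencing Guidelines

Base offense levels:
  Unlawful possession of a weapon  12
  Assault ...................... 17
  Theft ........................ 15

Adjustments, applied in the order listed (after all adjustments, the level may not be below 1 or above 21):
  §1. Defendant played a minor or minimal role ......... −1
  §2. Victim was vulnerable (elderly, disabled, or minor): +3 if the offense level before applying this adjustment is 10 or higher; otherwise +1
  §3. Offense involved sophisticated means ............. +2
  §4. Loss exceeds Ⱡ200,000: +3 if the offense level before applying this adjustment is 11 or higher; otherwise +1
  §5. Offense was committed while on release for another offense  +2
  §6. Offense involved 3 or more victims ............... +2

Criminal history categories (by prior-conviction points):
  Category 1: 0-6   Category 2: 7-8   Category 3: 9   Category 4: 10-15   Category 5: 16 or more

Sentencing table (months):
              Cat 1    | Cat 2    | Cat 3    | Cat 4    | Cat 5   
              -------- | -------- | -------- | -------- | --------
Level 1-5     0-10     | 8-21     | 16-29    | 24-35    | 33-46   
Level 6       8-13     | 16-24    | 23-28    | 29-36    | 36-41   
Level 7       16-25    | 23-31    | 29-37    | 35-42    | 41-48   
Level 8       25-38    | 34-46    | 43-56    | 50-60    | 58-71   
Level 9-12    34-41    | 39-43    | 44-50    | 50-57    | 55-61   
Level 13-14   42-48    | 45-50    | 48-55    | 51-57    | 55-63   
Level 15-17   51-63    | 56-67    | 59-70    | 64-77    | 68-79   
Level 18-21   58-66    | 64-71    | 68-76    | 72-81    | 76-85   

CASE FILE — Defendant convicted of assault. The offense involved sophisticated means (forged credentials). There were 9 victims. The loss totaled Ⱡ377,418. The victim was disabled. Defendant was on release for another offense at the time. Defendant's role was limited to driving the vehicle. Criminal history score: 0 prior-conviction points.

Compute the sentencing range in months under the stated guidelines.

58-66 months

Base offense level for assault: 17.
§1 applies: 17 − 1 = 16.
§2 applies (level before this adjustment is 16 ≥ 10, so +3): 16 + 3 = 19.
§3 applies: 19 + 2 = 21.
§4 applies (level before this adjustment is 21 ≥ 11, so +3): 21 + 3 = 24.
§5 applies: 24 + 2 = 26.
§6 applies: 26 + 2 = 28.
Level 28 exceeds the maximum of 21; capped at 21.
Final offense level: 21.
Criminal history: 0 prior points → Category 1 (0-6).
Level 21 falls in the 18-21 band.
Grid: Level 18-21 × Category 1 = 58-66 months.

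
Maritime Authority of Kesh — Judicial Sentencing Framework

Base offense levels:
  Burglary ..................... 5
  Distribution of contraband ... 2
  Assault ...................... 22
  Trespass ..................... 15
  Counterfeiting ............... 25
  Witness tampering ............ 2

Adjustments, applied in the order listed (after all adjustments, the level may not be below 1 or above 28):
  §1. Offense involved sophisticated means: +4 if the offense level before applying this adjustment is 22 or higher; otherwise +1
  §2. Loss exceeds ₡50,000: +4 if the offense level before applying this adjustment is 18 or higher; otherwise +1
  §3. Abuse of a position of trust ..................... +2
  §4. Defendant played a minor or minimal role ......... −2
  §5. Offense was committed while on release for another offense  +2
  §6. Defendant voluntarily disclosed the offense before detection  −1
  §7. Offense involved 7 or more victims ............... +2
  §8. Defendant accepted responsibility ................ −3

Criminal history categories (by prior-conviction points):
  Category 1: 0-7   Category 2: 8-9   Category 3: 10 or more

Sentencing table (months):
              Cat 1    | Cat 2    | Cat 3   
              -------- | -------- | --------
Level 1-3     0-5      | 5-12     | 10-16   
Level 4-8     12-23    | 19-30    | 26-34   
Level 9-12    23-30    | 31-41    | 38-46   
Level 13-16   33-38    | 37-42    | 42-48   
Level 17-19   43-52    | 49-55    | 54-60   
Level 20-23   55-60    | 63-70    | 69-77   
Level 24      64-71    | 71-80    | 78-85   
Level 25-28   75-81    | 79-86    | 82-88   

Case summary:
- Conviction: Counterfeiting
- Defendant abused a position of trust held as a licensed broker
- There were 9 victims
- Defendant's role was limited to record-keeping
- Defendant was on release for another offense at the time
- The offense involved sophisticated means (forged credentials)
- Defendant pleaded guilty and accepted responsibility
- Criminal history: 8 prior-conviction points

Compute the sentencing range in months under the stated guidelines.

Base offense level for counterfeiting: 25.
§1 applies (level before this adjustment is 25 ≥ 22, so +4): 25 + 4 = 29.
§3 applies: 29 + 2 = 31.
§4 applies: 31 − 2 = 29.
§5 applies: 29 + 2 = 31.
§6 does not apply.
§7 applies: 31 + 2 = 33.
§8 applies: 33 − 3 = 30.
Level 30 exceeds the maximum of 28; capped at 28.
Final offense level: 28.
Criminal history: 8 prior points → Category 2 (8-9).
Level 28 falls in the 25-28 band.
Grid: Level 25-28 × Category 2 = 79-86 months.

79-86 months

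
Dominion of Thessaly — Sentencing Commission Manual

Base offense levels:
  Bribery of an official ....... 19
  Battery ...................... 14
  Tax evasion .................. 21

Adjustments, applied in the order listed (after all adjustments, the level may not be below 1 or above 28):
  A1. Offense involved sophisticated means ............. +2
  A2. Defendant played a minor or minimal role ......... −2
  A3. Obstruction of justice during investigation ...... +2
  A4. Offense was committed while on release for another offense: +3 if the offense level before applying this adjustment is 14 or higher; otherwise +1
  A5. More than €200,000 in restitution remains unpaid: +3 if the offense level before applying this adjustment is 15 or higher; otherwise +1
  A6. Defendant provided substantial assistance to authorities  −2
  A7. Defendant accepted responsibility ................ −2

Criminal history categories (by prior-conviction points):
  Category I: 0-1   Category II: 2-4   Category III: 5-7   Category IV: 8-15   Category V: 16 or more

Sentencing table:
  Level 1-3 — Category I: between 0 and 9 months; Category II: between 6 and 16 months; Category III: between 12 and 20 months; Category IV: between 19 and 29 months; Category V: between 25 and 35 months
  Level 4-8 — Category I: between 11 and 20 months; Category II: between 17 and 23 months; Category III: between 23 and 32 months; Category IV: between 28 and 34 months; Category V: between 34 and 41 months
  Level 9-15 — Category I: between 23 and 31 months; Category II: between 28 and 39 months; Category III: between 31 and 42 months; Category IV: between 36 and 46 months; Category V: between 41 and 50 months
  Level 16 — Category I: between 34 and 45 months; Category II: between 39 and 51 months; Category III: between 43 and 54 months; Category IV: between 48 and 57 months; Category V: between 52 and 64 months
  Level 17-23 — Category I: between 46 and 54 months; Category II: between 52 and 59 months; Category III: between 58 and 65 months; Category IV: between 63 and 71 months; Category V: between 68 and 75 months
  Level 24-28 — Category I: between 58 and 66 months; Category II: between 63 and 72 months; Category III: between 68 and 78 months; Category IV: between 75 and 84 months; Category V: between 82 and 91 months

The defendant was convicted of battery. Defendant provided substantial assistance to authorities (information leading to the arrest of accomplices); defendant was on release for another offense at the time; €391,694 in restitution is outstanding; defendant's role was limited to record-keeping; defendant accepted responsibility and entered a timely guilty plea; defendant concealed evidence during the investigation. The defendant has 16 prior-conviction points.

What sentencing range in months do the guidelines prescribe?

Base offense level for battery: 14.
A1 does not apply.
A2 applies: 14 − 2 = 12.
A3 applies: 12 + 2 = 14.
A4 applies (level before this adjustment is 14 ≥ 14, so +3): 14 + 3 = 17.
A5 applies (level before this adjustment is 17 ≥ 15, so +3): 17 + 3 = 20.
A6 applies: 20 − 2 = 18.
A7 applies: 18 − 2 = 16.
Final offense level: 16.
Criminal history: 16 prior points → Category V (16+).
Level 16 falls in the 16 band.
Grid: Level 16 × Category V = 52-64 months.

52-64 months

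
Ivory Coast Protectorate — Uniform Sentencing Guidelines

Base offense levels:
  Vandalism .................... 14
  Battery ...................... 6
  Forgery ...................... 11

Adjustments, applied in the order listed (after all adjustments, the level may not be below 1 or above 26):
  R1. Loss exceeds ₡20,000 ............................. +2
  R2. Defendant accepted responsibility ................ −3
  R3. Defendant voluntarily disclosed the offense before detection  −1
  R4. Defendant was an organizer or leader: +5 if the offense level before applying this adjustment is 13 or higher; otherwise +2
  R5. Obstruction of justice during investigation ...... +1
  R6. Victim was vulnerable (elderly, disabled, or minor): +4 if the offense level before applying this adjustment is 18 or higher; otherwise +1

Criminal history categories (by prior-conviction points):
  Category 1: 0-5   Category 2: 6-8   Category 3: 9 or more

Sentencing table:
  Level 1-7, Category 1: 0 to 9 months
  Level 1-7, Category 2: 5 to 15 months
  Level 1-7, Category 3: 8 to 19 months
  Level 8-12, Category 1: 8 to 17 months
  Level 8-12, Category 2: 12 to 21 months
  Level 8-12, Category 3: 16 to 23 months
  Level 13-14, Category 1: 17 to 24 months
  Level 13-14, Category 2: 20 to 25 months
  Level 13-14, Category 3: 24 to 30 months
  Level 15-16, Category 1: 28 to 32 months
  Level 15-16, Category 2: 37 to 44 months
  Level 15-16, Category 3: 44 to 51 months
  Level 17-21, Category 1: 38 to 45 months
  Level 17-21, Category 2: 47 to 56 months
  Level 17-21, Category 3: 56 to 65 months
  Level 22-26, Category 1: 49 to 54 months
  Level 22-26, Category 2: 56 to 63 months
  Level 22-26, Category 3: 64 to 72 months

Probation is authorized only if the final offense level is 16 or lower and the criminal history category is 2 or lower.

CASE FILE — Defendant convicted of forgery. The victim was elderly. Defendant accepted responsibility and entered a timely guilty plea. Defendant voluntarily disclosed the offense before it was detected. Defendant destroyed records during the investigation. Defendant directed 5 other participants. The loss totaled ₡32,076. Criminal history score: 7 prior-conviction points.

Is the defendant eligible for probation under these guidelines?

Base offense level for forgery: 11.
R1 applies: 11 + 2 = 13.
R2 applies: 13 − 3 = 10.
R3 applies: 10 − 1 = 9.
R4 applies (level before this adjustment is 9 < 13, so +2): 9 + 2 = 11.
R5 applies: 11 + 1 = 12.
R6 applies (level before this adjustment is 12 < 18, so +1): 12 + 1 = 13.
Final offense level: 13.
Criminal history: 7 prior points → Category 2 (6-8).
Level 13 falls in the 13-14 band.
Grid: Level 13-14 × Category 2 = 20-25 months.
Probation check: level 13 ≤ 16 and category 2 ≤ 2 → eligible.

Yes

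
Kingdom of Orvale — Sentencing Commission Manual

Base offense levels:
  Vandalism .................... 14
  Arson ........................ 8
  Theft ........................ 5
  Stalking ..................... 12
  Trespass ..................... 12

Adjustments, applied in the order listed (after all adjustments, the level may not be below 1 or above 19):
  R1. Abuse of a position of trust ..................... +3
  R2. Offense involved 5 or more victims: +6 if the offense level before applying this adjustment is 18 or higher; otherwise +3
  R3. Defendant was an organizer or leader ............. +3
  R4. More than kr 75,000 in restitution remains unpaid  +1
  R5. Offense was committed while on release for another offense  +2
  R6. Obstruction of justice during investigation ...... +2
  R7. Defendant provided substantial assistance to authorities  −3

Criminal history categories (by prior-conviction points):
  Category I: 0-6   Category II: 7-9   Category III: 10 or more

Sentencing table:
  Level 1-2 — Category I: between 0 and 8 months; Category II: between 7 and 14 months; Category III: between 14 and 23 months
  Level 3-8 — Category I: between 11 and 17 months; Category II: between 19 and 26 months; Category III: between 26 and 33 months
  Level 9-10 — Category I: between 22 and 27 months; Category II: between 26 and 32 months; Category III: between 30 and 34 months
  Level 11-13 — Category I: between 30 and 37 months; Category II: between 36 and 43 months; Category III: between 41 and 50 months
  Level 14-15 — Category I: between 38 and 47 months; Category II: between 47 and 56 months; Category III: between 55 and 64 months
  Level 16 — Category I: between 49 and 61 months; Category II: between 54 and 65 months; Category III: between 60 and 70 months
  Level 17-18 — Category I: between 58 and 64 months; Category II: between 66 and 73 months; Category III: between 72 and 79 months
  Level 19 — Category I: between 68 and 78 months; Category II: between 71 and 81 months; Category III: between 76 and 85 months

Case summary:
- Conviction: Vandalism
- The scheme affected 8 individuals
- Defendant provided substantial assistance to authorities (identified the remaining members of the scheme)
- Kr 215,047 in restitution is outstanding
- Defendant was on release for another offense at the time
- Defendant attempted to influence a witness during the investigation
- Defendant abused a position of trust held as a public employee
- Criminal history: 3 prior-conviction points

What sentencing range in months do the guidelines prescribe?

68-78 months

Base offense level for vandalism: 14.
R1 applies: 14 + 3 = 17.
R2 applies (level before this adjustment is 17 < 18, so +3): 17 + 3 = 20.
R4 applies: 20 + 1 = 21.
R5 applies: 21 + 2 = 23.
R6 applies: 23 + 2 = 25.
R7 applies: 25 − 3 = 22.
Level 22 exceeds the maximum of 19; capped at 19.
Final offense level: 19.
Criminal history: 3 prior points → Category I (0-6).
Level 19 falls in the 19 band.
Grid: Level 19 × Category I = 68-78 months.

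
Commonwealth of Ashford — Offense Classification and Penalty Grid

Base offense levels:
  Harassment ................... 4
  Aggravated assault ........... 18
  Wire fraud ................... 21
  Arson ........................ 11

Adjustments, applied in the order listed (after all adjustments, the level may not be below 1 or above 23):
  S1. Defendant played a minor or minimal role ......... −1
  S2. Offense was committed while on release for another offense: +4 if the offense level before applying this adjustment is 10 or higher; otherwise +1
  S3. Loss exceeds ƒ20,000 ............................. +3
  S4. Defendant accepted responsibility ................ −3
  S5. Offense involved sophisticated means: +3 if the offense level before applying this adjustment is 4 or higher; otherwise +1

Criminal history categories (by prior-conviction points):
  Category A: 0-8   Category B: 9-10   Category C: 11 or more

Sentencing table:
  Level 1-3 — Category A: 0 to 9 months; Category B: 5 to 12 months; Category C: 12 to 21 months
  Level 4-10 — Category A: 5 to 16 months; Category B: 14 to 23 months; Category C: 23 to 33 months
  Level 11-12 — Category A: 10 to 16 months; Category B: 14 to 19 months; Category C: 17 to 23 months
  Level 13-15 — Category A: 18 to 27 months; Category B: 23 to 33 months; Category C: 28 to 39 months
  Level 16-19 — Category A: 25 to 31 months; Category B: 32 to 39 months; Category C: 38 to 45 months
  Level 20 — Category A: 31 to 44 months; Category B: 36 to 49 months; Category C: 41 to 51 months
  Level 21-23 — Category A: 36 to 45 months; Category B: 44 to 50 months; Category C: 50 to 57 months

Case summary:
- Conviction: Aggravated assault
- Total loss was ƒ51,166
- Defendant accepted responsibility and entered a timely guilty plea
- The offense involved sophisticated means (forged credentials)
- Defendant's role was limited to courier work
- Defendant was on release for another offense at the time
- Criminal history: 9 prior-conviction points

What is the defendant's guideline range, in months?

44-50 months

Base offense level for aggravated assault: 18.
S1 applies: 18 − 1 = 17.
S2 applies (level before this adjustment is 17 ≥ 10, so +4): 17 + 4 = 21.
S3 applies: 21 + 3 = 24.
S4 applies: 24 − 3 = 21.
S5 applies (level before this adjustment is 21 ≥ 4, so +3): 21 + 3 = 24.
Level 24 exceeds the maximum of 23; capped at 23.
Final offense level: 23.
Criminal history: 9 prior points → Category B (9-10).
Level 23 falls in the 21-23 band.
Grid: Level 21-23 × Category B = 44-50 months.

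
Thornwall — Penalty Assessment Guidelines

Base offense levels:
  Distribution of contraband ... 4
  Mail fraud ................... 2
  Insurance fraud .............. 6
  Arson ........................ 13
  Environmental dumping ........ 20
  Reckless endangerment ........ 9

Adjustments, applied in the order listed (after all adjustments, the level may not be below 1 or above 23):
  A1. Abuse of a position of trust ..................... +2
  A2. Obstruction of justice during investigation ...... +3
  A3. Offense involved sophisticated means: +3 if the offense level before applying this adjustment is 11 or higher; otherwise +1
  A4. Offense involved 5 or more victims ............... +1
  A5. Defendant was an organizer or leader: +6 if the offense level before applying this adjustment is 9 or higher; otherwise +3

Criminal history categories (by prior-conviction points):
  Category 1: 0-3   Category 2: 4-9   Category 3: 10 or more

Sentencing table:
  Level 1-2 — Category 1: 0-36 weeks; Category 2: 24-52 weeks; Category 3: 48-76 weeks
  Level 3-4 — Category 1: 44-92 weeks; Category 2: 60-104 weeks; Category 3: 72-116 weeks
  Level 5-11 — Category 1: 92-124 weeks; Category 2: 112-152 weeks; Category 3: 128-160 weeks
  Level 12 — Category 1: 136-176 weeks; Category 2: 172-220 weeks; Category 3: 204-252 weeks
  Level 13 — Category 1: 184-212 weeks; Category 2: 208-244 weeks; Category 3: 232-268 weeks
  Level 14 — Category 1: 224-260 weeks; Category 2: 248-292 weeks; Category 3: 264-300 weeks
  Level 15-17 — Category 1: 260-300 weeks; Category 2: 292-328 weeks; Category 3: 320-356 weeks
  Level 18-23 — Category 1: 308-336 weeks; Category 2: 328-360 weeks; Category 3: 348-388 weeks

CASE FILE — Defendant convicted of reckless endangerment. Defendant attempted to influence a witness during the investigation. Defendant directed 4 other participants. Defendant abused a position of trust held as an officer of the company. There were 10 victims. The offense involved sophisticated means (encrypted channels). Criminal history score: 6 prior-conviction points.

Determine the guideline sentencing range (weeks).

328-360 weeks

Base offense level for reckless endangerment: 9.
A1 applies: 9 + 2 = 11.
A2 applies: 11 + 3 = 14.
A3 applies (level before this adjustment is 14 ≥ 11, so +3): 14 + 3 = 17.
A4 applies: 17 + 1 = 18.
A5 applies (level before this adjustment is 18 ≥ 9, so +6): 18 + 6 = 24.
Level 24 exceeds the maximum of 23; capped at 23.
Final offense level: 23.
Criminal history: 6 prior points → Category 2 (4-9).
Level 23 falls in the 18-23 band.
Grid: Level 18-23 × Category 2 = 328-360 weeks.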